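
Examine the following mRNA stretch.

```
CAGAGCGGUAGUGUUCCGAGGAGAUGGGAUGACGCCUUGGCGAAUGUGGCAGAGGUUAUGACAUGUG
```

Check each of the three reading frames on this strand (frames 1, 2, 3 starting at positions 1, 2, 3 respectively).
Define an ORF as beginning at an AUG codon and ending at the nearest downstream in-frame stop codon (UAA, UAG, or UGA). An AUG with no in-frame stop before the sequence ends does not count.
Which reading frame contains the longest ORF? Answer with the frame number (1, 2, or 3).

Frame 1: CAG AGC GGU AGU GUU CCG AGG AGA UGG GAU GAC GCC UUG GCG AAU GUG GCA GAG GUU AUG ACA UGU — no AUG→stop ORF.
Frame 2: AGA GCG GUA GUG UUC CGA GGA GAU GGG AUG ACG CCU UGG CGA AUG UGG CAG AGG UUA UGA CAU GUG — AUG at 29, stop UGA at 59 → 33 nt; AUG at 44, stop UGA at 59 → 18 nt.
Frame 3: GAG CGG UAG UGU UCC GAG GAG AUG GGA UGA CGC CUU GGC GAA UGU GGC AGA GGU UAU GAC AUG — AUG at 24, stop UGA at 30 → 9 nt.
Longest ORF is 33 nt in frame 2 (positions 29–61).

2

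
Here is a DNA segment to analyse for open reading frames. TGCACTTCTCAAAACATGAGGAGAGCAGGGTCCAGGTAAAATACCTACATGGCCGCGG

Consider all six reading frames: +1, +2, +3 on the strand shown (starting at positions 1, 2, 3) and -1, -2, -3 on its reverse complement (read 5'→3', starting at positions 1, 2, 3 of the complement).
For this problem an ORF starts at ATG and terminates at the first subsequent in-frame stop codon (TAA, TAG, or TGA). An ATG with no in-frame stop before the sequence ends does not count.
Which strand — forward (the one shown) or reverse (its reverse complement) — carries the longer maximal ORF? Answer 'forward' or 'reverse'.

forward

Reverse complement (5'→3'): CCGCGGCCATGTAGGTATTTTACCTGGACCCTGCTCTCCTCATGTTTTGAGAAGTGCA
Frame +1: TGC ACT TCT CAA AAC ATG AGG AGA GCA GGG TCC AGG TAA AAT ACC TAC ATG GCC GCG — ATG at 16, stop TAA at 37 → 24 nt.
Frame +2: GCA CTT CTC AAA ACA TGA GGA GAG CAG GGT CCA GGT AAA ATA CCT ACA TGG CCG CGG — no ATG→stop ORF.
Frame +3: CAC TTC TCA AAA CAT GAG GAG AGC AGG GTC CAG GTA AAA TAC CTA CAT GGC CGC — no ATG→stop ORF.
Frame -1: CCG CGG CCA TGT AGG TAT TTT ACC TGG ACC CTG CTC TCC TCA TGT TTT GAG AAG TGC — no ATG→stop ORF.
Frame -2: CGC GGC CAT GTA GGT ATT TTA CCT GGA CCC TGC TCT CCT CAT GTT TTG AGA AGT GCA — no ATG→stop ORF.
Frame -3: GCG GCC ATG TAG GTA TTT TAC CTG GAC CCT GCT CTC CTC ATG TTT TGA GAA GTG — ATG at 9, stop TAG at 12 → 6 nt; ATG at 42, stop TGA at 48 → 9 nt.
Forward-strand max 24 nt; reverse-strand max 9 nt. The forward strand has the longer ORF.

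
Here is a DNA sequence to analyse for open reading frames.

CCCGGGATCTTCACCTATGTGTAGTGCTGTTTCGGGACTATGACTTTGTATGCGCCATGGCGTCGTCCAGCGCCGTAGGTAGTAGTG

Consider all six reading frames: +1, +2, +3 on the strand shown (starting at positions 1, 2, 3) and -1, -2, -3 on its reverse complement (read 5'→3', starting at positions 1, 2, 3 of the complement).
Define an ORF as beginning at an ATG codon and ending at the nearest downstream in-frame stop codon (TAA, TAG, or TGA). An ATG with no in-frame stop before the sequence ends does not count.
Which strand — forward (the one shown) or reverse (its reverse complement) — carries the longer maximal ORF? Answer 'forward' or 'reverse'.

forward

Reverse complement (5'→3'): CACTACTACCTACGGCGCTGGACGACGCCATGGCGCATACAAAGTCATAGTCCCGAAACAGCACTACACATAGGTGAAGATCCCGGG
Frame +1: CCC GGG ATC TTC ACC TAT GTG TAG TGC TGT TTC GGG ACT ATG ACT TTG TAT GCG CCA TGG CGT CGT CCA GCG CCG TAG GTA GTA GTG — ATG at 40, stop TAG at 76 → 39 nt.
Frame +2: CCG GGA TCT TCA CCT ATG TGT AGT GCT GTT TCG GGA CTA TGA CTT TGT ATG CGC CAT GGC GTC GTC CAG CGC CGT AGG TAG TAG — ATG at 17, stop TGA at 41 → 27 nt; ATG at 50, stop TAG at 80 → 33 nt.
Frame +3: CGG GAT CTT CAC CTA TGT GTA GTG CTG TTT CGG GAC TAT GAC TTT GTA TGC GCC ATG GCG TCG TCC AGC GCC GTA GGT AGT AGT — no ATG→stop ORF.
Frame -1: CAC TAC TAC CTA CGG CGC TGG ACG ACG CCA TGG CGC ATA CAA AGT CAT AGT CCC GAA ACA GCA CTA CAC ATA GGT GAA GAT CCC GGG — no ATG→stop ORF.
Frame -2: ACT ACT ACC TAC GGC GCT GGA CGA CGC CAT GGC GCA TAC AAA GTC ATA GTC CCG AAA CAG CAC TAC ACA TAG GTG AAG ATC CCG — no ATG→stop ORF.
Frame -3: CTA CTA CCT ACG GCG CTG GAC GAC GCC ATG GCG CAT ACA AAG TCA TAG TCC CGA AAC AGC ACT ACA CAT AGG TGA AGA TCC CGG — ATG at 30, stop TAG at 48 → 21 nt.
Forward-strand max 39 nt; reverse-strand max 21 nt. The forward strand has the longer ORF.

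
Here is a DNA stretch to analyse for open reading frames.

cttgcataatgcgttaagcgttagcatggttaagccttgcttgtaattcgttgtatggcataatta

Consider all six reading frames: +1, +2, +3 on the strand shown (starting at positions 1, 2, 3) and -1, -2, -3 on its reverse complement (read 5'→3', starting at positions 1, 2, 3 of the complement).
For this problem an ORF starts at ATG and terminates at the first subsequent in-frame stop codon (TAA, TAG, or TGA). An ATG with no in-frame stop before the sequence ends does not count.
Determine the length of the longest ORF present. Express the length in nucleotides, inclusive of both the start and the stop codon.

48

Reverse complement (5'→3'): TAATTATGCCATACAACGAATTACAAGCAAGGCTTAACCATGCTAACGCTTAACGCATTATGCAAG
Frame +1: CTT GCA TAA TGC GTT AAG CGT TAG CAT GGT TAA GCC TTG CTT GTA ATT CGT TGT ATG GCA TAA TTA — ATG at 55, stop TAA at 61 → 9 nt.
Frame +2: TTG CAT AAT GCG TTA AGC GTT AGC ATG GTT AAG CCT TGC TTG TAA TTC GTT GTA TGG CAT AAT — ATG at 26, stop TAA at 44 → 21 nt.
Frame +3: TGC ATA ATG CGT TAA GCG TTA GCA TGG TTA AGC CTT GCT TGT AAT TCG TTG TAT GGC ATA ATT — ATG at 9, stop TAA at 15 → 9 nt.
Frame -1: TAA TTA TGC CAT ACA ACG AAT TAC AAG CAA GGC TTA ACC ATG CTA ACG CTT AAC GCA TTA TGC AAG — no ATG→stop ORF.
Frame -2: AAT TAT GCC ATA CAA CGA ATT ACA AGC AAG GCT TAA CCA TGC TAA CGC TTA ACG CAT TAT GCA — no ATG→stop ORF.
Frame -3: ATT ATG CCA TAC AAC GAA TTA CAA GCA AGG CTT AAC CAT GCT AAC GCT TAA CGC ATT ATG CAA — ATG at 6, stop TAA at 51 → 48 nt.
Longest: frame -3, positions 6–53, 48 nt = 16 codons = 15 aa. → 48 nucleotides.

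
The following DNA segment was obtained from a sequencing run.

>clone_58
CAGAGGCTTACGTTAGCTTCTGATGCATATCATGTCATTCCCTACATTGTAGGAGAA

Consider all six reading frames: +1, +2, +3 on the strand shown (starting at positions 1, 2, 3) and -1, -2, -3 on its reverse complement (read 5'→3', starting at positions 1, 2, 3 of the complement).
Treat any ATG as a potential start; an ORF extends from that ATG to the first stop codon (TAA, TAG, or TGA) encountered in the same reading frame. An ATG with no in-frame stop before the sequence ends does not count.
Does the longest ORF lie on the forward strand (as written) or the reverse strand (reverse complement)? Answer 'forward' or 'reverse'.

Reverse complement (5'→3'): TTCTCCTACAATGTAGGGAATGACATGATATGCATCAGAAGCTAACGTAAGCCTCTG
Frame +1: CAG AGG CTT ACG TTA GCT TCT GAT GCA TAT CAT GTC ATT CCC TAC ATT GTA GGA GAA — no ATG→stop ORF.
Frame +2: AGA GGC TTA CGT TAG CTT CTG ATG CAT ATC ATG TCA TTC CCT ACA TTG TAG GAG — ATG at 23, stop TAG at 50 → 30 nt; ATG at 32, stop TAG at 50 → 21 nt.
Frame +3: GAG GCT TAC GTT AGC TTC TGA TGC ATA TCA TGT CAT TCC CTA CAT TGT AGG AGA — no ATG→stop ORF.
Frame -1: TTC TCC TAC AAT GTA GGG AAT GAC ATG ATA TGC ATC AGA AGC TAA CGT AAG CCT CTG — ATG at 25, stop TAA at 43 → 21 nt.
Frame -2: TCT CCT ACA ATG TAG GGA ATG ACA TGA TAT GCA TCA GAA GCT AAC GTA AGC CTC — ATG at 11, stop TAG at 14 → 6 nt; ATG at 20, stop TGA at 26 → 9 nt.
Frame -3: CTC CTA CAA TGT AGG GAA TGA CAT GAT ATG CAT CAG AAG CTA ACG TAA GCC TCT — ATG at 30, stop TAA at 48 → 21 nt.
Forward-strand max 30 nt; reverse-strand max 21 nt. The forward strand has the longer ORF.

forward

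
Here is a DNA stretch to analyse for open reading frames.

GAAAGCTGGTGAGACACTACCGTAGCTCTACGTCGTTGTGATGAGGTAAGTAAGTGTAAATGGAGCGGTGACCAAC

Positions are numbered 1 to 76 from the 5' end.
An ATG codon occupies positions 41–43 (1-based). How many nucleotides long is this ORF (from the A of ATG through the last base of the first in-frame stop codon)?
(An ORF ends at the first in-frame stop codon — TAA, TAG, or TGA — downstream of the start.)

Codons from position 41: ATG (41–43), AGG (44–46), TAA (47–49).
TAA is the first in-frame stop; ORF spans 41–49, 9 nucleotides.

9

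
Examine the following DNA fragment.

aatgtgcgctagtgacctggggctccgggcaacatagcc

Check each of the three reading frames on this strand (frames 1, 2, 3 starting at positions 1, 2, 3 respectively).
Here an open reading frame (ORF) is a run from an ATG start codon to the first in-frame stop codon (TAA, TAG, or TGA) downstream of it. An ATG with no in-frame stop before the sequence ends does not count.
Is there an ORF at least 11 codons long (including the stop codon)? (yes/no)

Frame 1: AAT GTG CGC TAG TGA CCT GGG GCT CCG GGC AAC ATA GCC — no ATG→stop ORF.
Frame 2: ATG TGC GCT AGT GAC CTG GGG CTC CGG GCA ACA TAG — ATG at 2, stop TAG at 35 → 36 nt.
Frame 3: TGT GCG CTA GTG ACC TGG GGC TCC GGG CAA CAT AGC — no ATG→stop ORF.
Frame 2 has an ORF of 12 codons (positions 2–37) ≥ 11, so yes.

yes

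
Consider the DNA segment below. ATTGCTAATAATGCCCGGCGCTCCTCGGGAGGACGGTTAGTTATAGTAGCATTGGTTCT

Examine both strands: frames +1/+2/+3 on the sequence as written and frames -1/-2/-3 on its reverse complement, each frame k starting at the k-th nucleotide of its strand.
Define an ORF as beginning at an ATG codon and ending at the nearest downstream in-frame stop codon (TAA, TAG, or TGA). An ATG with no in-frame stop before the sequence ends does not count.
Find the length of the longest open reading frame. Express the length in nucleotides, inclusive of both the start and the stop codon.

Reverse complement (5'→3'): AGAACCAATGCTACTATAACTAACCGTCCTCCCGAGGAGCGCCGGGCATTATTAGCAAT
Frame +1: ATT GCT AAT AAT GCC CGG CGC TCC TCG GGA GGA CGG TTA GTT ATA GTA GCA TTG GTT — no ATG→stop ORF.
Frame +2: TTG CTA ATA ATG CCC GGC GCT CCT CGG GAG GAC GGT TAG TTA TAG TAG CAT TGG TTC — ATG at 11, stop TAG at 38 → 30 nt.
Frame +3: TGC TAA TAA TGC CCG GCG CTC CTC GGG AGG ACG GTT AGT TAT AGT AGC ATT GGT TCT — no ATG→stop ORF.
Frame -1: AGA ACC AAT GCT ACT ATA ACT AAC CGT CCT CCC GAG GAG CGC CGG GCA TTA TTA GCA — no ATG→stop ORF.
Frame -2: GAA CCA ATG CTA CTA TAA CTA ACC GTC CTC CCG AGG AGC GCC GGG CAT TAT TAG CAA — ATG at 8, stop TAA at 17 → 12 nt.
Frame -3: AAC CAA TGC TAC TAT AAC TAA CCG TCC TCC CGA GGA GCG CCG GGC ATT ATT AGC AAT — no ATG→stop ORF.
Longest: frame +2, positions 11–40, 30 nt = 10 codons = 9 aa. → 30 nucleotides.

30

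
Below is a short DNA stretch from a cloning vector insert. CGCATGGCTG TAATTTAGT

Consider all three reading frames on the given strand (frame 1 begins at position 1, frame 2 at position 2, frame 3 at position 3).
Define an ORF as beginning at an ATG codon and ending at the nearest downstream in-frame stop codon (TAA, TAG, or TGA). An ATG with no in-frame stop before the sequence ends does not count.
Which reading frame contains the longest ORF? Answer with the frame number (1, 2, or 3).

1

Frame 1: CGC ATG GCT GTA ATT TAG — ATG at 4, stop TAG at 16 → 15 nt.
Frame 2: GCA TGG CTG TAA TTT AGT — no ATG→stop ORF.
Frame 3: CAT GGC TGT AAT TTA — no ATG→stop ORF.
Longest ORF is 15 nt in frame 1 (positions 4–18).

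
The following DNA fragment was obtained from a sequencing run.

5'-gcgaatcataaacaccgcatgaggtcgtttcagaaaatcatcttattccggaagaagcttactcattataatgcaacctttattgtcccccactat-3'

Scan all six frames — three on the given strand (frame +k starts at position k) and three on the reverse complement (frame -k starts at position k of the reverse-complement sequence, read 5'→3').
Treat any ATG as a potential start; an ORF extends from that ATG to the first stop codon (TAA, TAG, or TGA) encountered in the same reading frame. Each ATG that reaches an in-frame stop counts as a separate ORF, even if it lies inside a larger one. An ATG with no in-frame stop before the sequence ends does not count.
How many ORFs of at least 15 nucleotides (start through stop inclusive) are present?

Reverse complement (5'→3'): ATAGTGGGGGACAATAAAGGTTGCATTATAATGAGTAAGCTTCTTCCGGAATAAGATGATTTTCTGAAACGACCTCATGCGGTGTTTATGATTCGC
Frame +1: GCG AAT CAT AAA CAC CGC ATG AGG TCG TTT CAG AAA ATC ATC TTA TTC CGG AAG AAG CTT ACT CAT TAT AAT GCA ACC TTT ATT GTC CCC CAC TAT — no ATG→stop ORF.
Frame +2: CGA ATC ATA AAC ACC GCA TGA GGT CGT TTC AGA AAA TCA TCT TAT TCC GGA AGA AGC TTA CTC ATT ATA ATG CAA CCT TTA TTG TCC CCC ACT — no ATG→stop ORF.
Frame +3: GAA TCA TAA ACA CCG CAT GAG GTC GTT TCA GAA AAT CAT CTT ATT CCG GAA GAA GCT TAC TCA TTA TAA TGC AAC CTT TAT TGT CCC CCA CTA — no ATG→stop ORF.
Frame -1: ATA GTG GGG GAC AAT AAA GGT TGC ATT ATA ATG AGT AAG CTT CTT CCG GAA TAA GAT GAT TTT CTG AAA CGA CCT CAT GCG GTG TTT ATG ATT CGC — ATG at 31, stop TAA at 52 → 24 nt.
Frame -2: TAG TGG GGG ACA ATA AAG GTT GCA TTA TAA TGA GTA AGC TTC TTC CGG AAT AAG ATG ATT TTC TGA AAC GAC CTC ATG CGG TGT TTA TGA TTC — ATG at 56, stop TGA at 65 → 12 nt; ATG at 77, stop TGA at 89 → 15 nt.
Frame -3: AGT GGG GGA CAA TAA AGG TTG CAT TAT AAT GAG TAA GCT TCT TCC GGA ATA AGA TGA TTT TCT GAA ACG ACC TCA TGC GGT GTT TAT GAT TCG — no ATG→stop ORF.
ORFs ≥ 15 nucleotides: frame -1 31–54 (24 nucleotides), frame -2 77–91 (15 nucleotides). Count = 2.

2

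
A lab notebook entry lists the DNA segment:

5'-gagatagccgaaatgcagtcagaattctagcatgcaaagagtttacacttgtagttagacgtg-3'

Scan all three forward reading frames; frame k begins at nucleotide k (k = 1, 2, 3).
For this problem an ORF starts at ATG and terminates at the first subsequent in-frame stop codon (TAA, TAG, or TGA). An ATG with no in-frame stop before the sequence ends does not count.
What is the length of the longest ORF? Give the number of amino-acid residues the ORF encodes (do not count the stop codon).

Frame 1: GAG ATA GCC GAA ATG CAG TCA GAA TTC TAG CAT GCA AAG AGT TTA CAC TTG TAG TTA GAC GTG — ATG at 13, stop TAG at 28 → 18 nt.
Frame 2: AGA TAG CCG AAA TGC AGT CAG AAT TCT AGC ATG CAA AGA GTT TAC ACT TGT AGT TAG ACG — ATG at 32, stop TAG at 56 → 27 nt.
Frame 3: GAT AGC CGA AAT GCA GTC AGA ATT CTA GCA TGC AAA GAG TTT ACA CTT GTA GTT AGA CGT — no ATG→stop ORF.
Longest: frame 2, positions 32–58, 27 nt = 9 codons = 8 aa. → 8 amino acids.

8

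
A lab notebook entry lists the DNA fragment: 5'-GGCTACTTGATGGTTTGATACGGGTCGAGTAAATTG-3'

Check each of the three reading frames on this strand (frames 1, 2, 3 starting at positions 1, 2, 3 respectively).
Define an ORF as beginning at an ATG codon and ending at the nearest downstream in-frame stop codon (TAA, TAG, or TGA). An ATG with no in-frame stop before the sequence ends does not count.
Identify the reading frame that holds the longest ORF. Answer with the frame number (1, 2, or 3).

Frame 1: GGC TAC TTG ATG GTT TGA TAC GGG TCG AGT AAA TTG — ATG at 10, stop TGA at 16 → 9 nt.
Frame 2: GCT ACT TGA TGG TTT GAT ACG GGT CGA GTA AAT — no ATG→stop ORF.
Frame 3: CTA CTT GAT GGT TTG ATA CGG GTC GAG TAA ATT — no ATG→stop ORF.
Longest ORF is 9 nt in frame 1 (positions 10–18).

1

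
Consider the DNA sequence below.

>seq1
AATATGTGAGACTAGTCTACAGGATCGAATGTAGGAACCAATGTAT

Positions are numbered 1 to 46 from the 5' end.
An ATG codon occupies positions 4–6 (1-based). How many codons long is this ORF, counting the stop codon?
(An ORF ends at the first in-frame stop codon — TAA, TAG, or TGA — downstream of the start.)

2

Codons from position 4: ATG (4–6), TGA (7–9).
TGA is the first in-frame stop; that's 2 codons including the stop.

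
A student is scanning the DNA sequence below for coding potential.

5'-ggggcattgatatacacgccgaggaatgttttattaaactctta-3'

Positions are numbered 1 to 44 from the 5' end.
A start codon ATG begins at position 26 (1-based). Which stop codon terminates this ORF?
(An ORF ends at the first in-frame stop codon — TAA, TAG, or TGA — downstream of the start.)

TAA

Codons from position 26: ATG (26–28), TTT (29–31), TAT (32–34), TAA (35–37).
The first in-frame stop codon is TAA.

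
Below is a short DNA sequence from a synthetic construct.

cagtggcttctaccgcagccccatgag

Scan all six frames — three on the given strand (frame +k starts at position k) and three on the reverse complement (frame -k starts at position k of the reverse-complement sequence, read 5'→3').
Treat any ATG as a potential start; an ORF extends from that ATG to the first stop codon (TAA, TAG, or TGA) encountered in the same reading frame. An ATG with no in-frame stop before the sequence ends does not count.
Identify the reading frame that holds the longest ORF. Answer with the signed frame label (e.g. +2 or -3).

Reverse complement (5'→3'): CTCATGGGGCTGCGGTAGAAGCCACTG
Frame +1: CAG TGG CTT CTA CCG CAG CCC CAT GAG — no ATG→stop ORF.
Frame +2: AGT GGC TTC TAC CGC AGC CCC ATG — no ATG→stop ORF.
Frame +3: GTG GCT TCT ACC GCA GCC CCA TGA — no ATG→stop ORF.
Frame -1: CTC ATG GGG CTG CGG TAG AAG CCA CTG — ATG at 4, stop TAG at 16 → 15 nt.
Frame -2: TCA TGG GGC TGC GGT AGA AGC CAC — no ATG→stop ORF.
Frame -3: CAT GGG GCT GCG GTA GAA GCC ACT — no ATG→stop ORF.
Longest ORF is 15 nt in frame -1 (positions 4–18).

-1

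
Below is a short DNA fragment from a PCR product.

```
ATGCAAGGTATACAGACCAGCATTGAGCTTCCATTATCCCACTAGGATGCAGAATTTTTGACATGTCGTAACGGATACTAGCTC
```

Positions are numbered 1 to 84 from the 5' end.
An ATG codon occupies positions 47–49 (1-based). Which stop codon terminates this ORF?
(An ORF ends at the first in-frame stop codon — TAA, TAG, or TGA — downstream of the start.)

Codons from position 47: ATG (47–49), CAG (50–52), AAT (53–55), TTT (56–58), TGA (59–61).
The first in-frame stop codon is TGA.

TGA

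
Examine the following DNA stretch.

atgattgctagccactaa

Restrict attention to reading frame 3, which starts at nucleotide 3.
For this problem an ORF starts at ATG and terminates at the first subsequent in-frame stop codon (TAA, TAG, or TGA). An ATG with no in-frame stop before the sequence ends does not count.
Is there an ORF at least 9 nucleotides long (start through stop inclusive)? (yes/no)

Frame 3: GAT TGC TAG CCA CTA — no ATG→stop ORF.
Largest ORF found is 0 nucleotides < 9, so no.

no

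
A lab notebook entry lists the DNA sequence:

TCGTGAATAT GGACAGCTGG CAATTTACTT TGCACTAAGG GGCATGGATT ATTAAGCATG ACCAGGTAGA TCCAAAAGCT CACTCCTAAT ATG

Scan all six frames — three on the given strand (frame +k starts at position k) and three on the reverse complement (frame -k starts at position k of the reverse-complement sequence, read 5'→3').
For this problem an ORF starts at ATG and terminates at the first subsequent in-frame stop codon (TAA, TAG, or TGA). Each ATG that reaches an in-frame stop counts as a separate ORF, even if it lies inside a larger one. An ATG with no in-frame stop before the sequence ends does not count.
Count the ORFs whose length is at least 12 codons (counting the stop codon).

Reverse complement (5'→3'): CATATTAGGAGTGAGCTTTTGGATCTACCTGGTCATGCTTAATAATCCATGCCCCTTAGTGCAAAGTAAATTGCCAGCTGTCCATATTCACGA
Frame +1: TCG TGA ATA TGG ACA GCT GGC AAT TTA CTT TGC ACT AAG GGG CAT GGA TTA TTA AGC ATG ACC AGG TAG ATC CAA AAG CTC ACT CCT AAT ATG — ATG at 58, stop TAG at 67 → 12 nt.
Frame +2: CGT GAA TAT GGA CAG CTG GCA ATT TAC TTT GCA CTA AGG GGC ATG GAT TAT TAA GCA TGA CCA GGT AGA TCC AAA AGC TCA CTC CTA ATA — ATG at 44, stop TAA at 53 → 12 nt.
Frame +3: GTG AAT ATG GAC AGC TGG CAA TTT ACT TTG CAC TAA GGG GCA TGG ATT ATT AAG CAT GAC CAG GTA GAT CCA AAA GCT CAC TCC TAA TAT — ATG at 9, stop TAA at 36 → 30 nt.
Frame -1: CAT ATT AGG AGT GAG CTT TTG GAT CTA CCT GGT CAT GCT TAA TAA TCC ATG CCC CTT AGT GCA AAG TAA ATT GCC AGC TGT CCA TAT TCA CGA — ATG at 49, stop TAA at 67 → 21 nt.
Frame -2: ATA TTA GGA GTG AGC TTT TGG ATC TAC CTG GTC ATG CTT AAT AAT CCA TGC CCC TTA GTG CAA AGT AAA TTG CCA GCT GTC CAT ATT CAC — no ATG→stop ORF.
Frame -3: TAT TAG GAG TGA GCT TTT GGA TCT ACC TGG TCA TGC TTA ATA ATC CAT GCC CCT TAG TGC AAA GTA AAT TGC CAG CTG TCC ATA TTC ACG — no ATG→stop ORF.
No ORF reaches 12 codons. Count = 0.

0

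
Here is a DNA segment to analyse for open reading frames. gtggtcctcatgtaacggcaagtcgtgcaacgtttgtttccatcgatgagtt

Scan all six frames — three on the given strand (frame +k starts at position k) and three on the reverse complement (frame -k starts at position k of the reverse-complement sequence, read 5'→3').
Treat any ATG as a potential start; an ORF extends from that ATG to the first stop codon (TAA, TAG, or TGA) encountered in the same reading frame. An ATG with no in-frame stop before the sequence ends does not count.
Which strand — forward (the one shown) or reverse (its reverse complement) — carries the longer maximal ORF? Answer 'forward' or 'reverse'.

reverse

Reverse complement (5'→3'): AACTCATCGATGGAAACAAACGTTGCACGACTTGCCGTTACATGAGGACCAC
Frame +1: GTG GTC CTC ATG TAA CGG CAA GTC GTG CAA CGT TTG TTT CCA TCG ATG AGT — ATG at 10, stop TAA at 13 → 6 nt.
Frame +2: TGG TCC TCA TGT AAC GGC AAG TCG TGC AAC GTT TGT TTC CAT CGA TGA GTT — no ATG→stop ORF.
Frame +3: GGT CCT CAT GTA ACG GCA AGT CGT GCA ACG TTT GTT TCC ATC GAT GAG — no ATG→stop ORF.
Frame -1: AAC TCA TCG ATG GAA ACA AAC GTT GCA CGA CTT GCC GTT ACA TGA GGA CCA — ATG at 10, stop TGA at 43 → 36 nt.
Frame -2: ACT CAT CGA TGG AAA CAA ACG TTG CAC GAC TTG CCG TTA CAT GAG GAC CAC — no ATG→stop ORF.
Frame -3: CTC ATC GAT GGA AAC AAA CGT TGC ACG ACT TGC CGT TAC ATG AGG ACC — no ATG→stop ORF.
Forward-strand max 6 nt; reverse-strand max 36 nt. The reverse strand has the longer ORF.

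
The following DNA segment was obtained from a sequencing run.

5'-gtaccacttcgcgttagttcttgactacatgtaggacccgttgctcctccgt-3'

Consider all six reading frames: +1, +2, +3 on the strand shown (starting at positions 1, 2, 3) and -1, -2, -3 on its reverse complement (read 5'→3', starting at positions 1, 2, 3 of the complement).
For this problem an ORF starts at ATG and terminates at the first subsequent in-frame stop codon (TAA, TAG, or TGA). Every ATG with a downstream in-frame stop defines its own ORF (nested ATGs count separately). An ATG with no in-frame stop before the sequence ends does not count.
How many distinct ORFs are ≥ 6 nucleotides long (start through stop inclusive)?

2

Reverse complement (5'→3'): ACGGAGGAGCAACGGGTCCTACATGTAGTCAAGAACTAACGCGAAGTGGTAC
Frame +1: GTA CCA CTT CGC GTT AGT TCT TGA CTA CAT GTA GGA CCC GTT GCT CCT CCG — no ATG→stop ORF.
Frame +2: TAC CAC TTC GCG TTA GTT CTT GAC TAC ATG TAG GAC CCG TTG CTC CTC CGT — ATG at 29, stop TAG at 32 → 6 nt.
Frame +3: ACC ACT TCG CGT TAG TTC TTG ACT ACA TGT AGG ACC CGT TGC TCC TCC — no ATG→stop ORF.
Frame -1: ACG GAG GAG CAA CGG GTC CTA CAT GTA GTC AAG AAC TAA CGC GAA GTG GTA — no ATG→stop ORF.
Frame -2: CGG AGG AGC AAC GGG TCC TAC ATG TAG TCA AGA ACT AAC GCG AAG TGG TAC — ATG at 23, stop TAG at 26 → 6 nt.
Frame -3: GGA GGA GCA ACG GGT CCT ACA TGT AGT CAA GAA CTA ACG CGA AGT GGT — no ATG→stop ORF.
ORFs ≥ 6 nucleotides: frame +2 29–34 (6 nucleotides), frame -2 23–28 (6 nucleotides). Count = 2.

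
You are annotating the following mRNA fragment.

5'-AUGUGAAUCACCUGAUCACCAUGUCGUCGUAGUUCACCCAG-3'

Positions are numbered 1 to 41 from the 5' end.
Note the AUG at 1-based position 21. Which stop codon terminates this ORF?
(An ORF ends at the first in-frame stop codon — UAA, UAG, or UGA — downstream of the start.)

UAG

Codons from position 21: AUG (21–23), UCG (24–26), UCG (27–29), UAG (30–32).
The first in-frame stop codon is UAG.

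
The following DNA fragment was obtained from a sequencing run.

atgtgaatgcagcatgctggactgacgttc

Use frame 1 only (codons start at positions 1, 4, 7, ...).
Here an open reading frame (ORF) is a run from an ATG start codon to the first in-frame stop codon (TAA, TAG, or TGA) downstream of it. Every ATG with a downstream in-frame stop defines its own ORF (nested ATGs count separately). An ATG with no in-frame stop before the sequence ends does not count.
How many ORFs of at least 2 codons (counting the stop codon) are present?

1

Frame 1: ATG TGA ATG CAG CAT GCT GGA CTG ACG TTC — ATG at 1, stop TGA at 4 → 6 nt.
ORFs ≥ 2 codons: frame 1 1–6 (2 codons). Count = 1.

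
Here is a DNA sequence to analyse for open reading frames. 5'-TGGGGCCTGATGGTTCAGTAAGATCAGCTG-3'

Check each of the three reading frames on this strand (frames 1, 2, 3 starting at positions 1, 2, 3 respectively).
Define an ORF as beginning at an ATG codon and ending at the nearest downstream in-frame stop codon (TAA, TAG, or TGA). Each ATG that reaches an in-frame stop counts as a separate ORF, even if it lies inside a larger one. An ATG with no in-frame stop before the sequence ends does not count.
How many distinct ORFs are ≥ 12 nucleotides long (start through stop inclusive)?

Frame 1: TGG GGC CTG ATG GTT CAG TAA GAT CAG CTG — ATG at 10, stop TAA at 19 → 12 nt.
Frame 2: GGG GCC TGA TGG TTC AGT AAG ATC AGC — no ATG→stop ORF.
Frame 3: GGG CCT GAT GGT TCA GTA AGA TCA GCT — no ATG→stop ORF.
ORFs ≥ 12 nucleotides: frame 1 10–21 (12 nucleotides). Count = 1.

1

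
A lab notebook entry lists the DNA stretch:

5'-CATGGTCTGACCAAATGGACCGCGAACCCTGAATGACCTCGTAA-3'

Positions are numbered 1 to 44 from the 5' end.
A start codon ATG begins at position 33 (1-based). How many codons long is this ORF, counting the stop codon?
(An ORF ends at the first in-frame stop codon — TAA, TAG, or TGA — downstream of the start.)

4

Codons from position 33: ATG (33–35), ACC (36–38), TCG (39–41), TAA (42–44).
TAA is the first in-frame stop; that's 4 codons including the stop.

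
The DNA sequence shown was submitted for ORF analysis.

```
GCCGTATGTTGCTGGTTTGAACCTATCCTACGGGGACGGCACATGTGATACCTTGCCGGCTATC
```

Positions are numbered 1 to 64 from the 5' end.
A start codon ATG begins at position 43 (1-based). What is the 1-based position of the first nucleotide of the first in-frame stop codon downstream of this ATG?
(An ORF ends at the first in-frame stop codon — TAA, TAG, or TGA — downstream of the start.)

Codons from position 43: ATG (43–45), TGA (46–48).
TGA is a stop codon; it begins at position 46.

46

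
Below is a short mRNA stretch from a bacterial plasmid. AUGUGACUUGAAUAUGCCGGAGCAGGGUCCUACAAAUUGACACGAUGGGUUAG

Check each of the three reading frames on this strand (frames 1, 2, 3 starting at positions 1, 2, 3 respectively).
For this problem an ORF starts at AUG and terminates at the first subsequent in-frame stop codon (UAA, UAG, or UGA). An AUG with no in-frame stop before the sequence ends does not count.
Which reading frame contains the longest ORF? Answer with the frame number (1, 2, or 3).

2

Frame 1: AUG UGA CUU GAA UAU GCC GGA GCA GGG UCC UAC AAA UUG ACA CGA UGG GUU — AUG at 1, stop UGA at 4 → 6 nt.
Frame 2: UGU GAC UUG AAU AUG CCG GAG CAG GGU CCU ACA AAU UGA CAC GAU GGG UUA — AUG at 14, stop UGA at 38 → 27 nt.
Frame 3: GUG ACU UGA AUA UGC CGG AGC AGG GUC CUA CAA AUU GAC ACG AUG GGU UAG — AUG at 45, stop UAG at 51 → 9 nt.
Longest ORF is 27 nt in frame 2 (positions 14–40).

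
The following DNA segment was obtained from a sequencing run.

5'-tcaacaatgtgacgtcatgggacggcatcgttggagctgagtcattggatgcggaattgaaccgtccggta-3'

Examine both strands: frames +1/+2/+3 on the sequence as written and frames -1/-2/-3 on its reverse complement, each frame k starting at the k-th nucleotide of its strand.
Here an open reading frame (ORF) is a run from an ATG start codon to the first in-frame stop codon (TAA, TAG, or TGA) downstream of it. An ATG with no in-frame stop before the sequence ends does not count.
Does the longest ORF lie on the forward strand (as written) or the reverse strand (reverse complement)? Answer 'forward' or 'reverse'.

Reverse complement (5'→3'): TACCGGACGGTTCAATTCCGCATCCAATGACTCAGCTCCAACGATGCCGTCCCATGACGTCACATTGTTGA
Frame +1: TCA ACA ATG TGA CGT CAT GGG ACG GCA TCG TTG GAG CTG AGT CAT TGG ATG CGG AAT TGA ACC GTC CGG — ATG at 7, stop TGA at 10 → 6 nt; ATG at 49, stop TGA at 58 → 12 nt.
Frame +2: CAA CAA TGT GAC GTC ATG GGA CGG CAT CGT TGG AGC TGA GTC ATT GGA TGC GGA ATT GAA CCG TCC GGT — ATG at 17, stop TGA at 38 → 24 nt.
Frame +3: AAC AAT GTG ACG TCA TGG GAC GGC ATC GTT GGA GCT GAG TCA TTG GAT GCG GAA TTG AAC CGT CCG GTA — no ATG→stop ORF.
Frame -1: TAC CGG ACG GTT CAA TTC CGC ATC CAA TGA CTC AGC TCC AAC GAT GCC GTC CCA TGA CGT CAC ATT GTT — no ATG→stop ORF.
Frame -2: ACC GGA CGG TTC AAT TCC GCA TCC AAT GAC TCA GCT CCA ACG ATG CCG TCC CAT GAC GTC ACA TTG TTG — no ATG→stop ORF.
Frame -3: CCG GAC GGT TCA ATT CCG CAT CCA ATG ACT CAG CTC CAA CGA TGC CGT CCC ATG ACG TCA CAT TGT TGA — ATG at 27, stop TGA at 69 → 45 nt; ATG at 54, stop TGA at 69 → 18 nt.
Forward-strand max 24 nt; reverse-strand max 45 nt. The reverse strand has the longer ORF.

reverse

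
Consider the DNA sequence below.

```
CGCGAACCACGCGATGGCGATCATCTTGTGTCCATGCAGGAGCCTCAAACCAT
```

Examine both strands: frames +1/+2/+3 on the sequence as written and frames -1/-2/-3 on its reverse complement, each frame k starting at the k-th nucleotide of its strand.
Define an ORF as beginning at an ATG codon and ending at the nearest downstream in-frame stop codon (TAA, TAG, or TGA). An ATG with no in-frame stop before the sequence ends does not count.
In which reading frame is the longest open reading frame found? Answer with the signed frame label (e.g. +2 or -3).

-1

Reverse complement (5'→3'): ATGGTTTGAGGCTCCTGCATGGACACAAGATGATCGCCATCGCGTGGTTCGCG
Frame +1: CGC GAA CCA CGC GAT GGC GAT CAT CTT GTG TCC ATG CAG GAG CCT CAA ACC — no ATG→stop ORF.
Frame +2: GCG AAC CAC GCG ATG GCG ATC ATC TTG TGT CCA TGC AGG AGC CTC AAA CCA — no ATG→stop ORF.
Frame +3: CGA ACC ACG CGA TGG CGA TCA TCT TGT GTC CAT GCA GGA GCC TCA AAC CAT — no ATG→stop ORF.
Frame -1: ATG GTT TGA GGC TCC TGC ATG GAC ACA AGA TGA TCG CCA TCG CGT GGT TCG — ATG at 1, stop TGA at 7 → 9 nt; ATG at 19, stop TGA at 31 → 15 nt.
Frame -2: TGG TTT GAG GCT CCT GCA TGG ACA CAA GAT GAT CGC CAT CGC GTG GTT CGC — no ATG→stop ORF.
Frame -3: GGT TTG AGG CTC CTG CAT GGA CAC AAG ATG ATC GCC ATC GCG TGG TTC GCG — no ATG→stop ORF.
Longest ORF is 15 nt in frame -1 (positions 19–33).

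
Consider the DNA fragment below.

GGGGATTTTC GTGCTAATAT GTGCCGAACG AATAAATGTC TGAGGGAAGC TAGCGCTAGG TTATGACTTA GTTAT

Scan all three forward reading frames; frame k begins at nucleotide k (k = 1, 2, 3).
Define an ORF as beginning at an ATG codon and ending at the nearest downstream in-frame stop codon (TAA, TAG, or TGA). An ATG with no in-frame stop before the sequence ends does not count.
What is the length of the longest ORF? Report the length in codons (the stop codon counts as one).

Frame 1: GGG GAT TTT CGT GCT AAT ATG TGC CGA ACG AAT AAA TGT CTG AGG GAA GCT AGC GCT AGG TTA TGA CTT AGT TAT — ATG at 19, stop TGA at 64 → 48 nt.
Frame 2: GGG ATT TTC GTG CTA ATA TGT GCC GAA CGA ATA AAT GTC TGA GGG AAG CTA GCG CTA GGT TAT GAC TTA GTT — no ATG→stop ORF.
Frame 3: GGA TTT TCG TGC TAA TAT GTG CCG AAC GAA TAA ATG TCT GAG GGA AGC TAG CGC TAG GTT ATG ACT TAG TTA — ATG at 36, stop TAG at 51 → 18 nt; ATG at 63, stop TAG at 69 → 9 nt.
Longest: frame 1, positions 19–66, 48 nt = 16 codons = 15 aa. → 16 codons.

16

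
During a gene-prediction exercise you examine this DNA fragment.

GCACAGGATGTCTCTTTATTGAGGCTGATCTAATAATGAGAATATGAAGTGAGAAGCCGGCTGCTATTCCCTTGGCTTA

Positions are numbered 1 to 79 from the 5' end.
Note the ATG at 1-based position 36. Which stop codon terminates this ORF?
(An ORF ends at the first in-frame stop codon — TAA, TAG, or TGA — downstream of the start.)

TGA

Codons from position 36: ATG (36–38), AGA (39–41), ATA (42–44), TGA (45–47).
The first in-frame stop codon is TGA.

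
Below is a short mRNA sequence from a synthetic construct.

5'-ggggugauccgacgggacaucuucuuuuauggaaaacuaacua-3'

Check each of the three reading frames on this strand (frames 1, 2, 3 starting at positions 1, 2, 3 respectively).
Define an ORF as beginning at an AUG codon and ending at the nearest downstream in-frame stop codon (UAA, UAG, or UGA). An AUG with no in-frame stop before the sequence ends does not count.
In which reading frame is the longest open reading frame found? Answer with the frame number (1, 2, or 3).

2

Frame 1: GGG GUG AUC CGA CGG GAC AUC UUC UUU UAU GGA AAA CUA ACU — no AUG→stop ORF.
Frame 2: GGG UGA UCC GAC GGG ACA UCU UCU UUU AUG GAA AAC UAA CUA — AUG at 29, stop UAA at 38 → 12 nt.
Frame 3: GGU GAU CCG ACG GGA CAU CUU CUU UUA UGG AAA ACU AAC — no AUG→stop ORF.
Longest ORF is 12 nt in frame 2 (positions 29–40).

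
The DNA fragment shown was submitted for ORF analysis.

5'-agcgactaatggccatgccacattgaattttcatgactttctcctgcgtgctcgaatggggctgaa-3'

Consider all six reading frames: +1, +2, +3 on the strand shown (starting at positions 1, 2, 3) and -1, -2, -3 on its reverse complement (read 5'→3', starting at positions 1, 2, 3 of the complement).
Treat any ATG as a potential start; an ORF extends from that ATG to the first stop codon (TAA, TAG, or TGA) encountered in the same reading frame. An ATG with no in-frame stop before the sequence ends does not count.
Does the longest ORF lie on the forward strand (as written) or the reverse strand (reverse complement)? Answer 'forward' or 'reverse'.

Reverse complement (5'→3'): TTCAGCCCCATTCGAGCACGCAGGAGAAAGTCATGAAAATTCAATGTGGCATGGCCATTAGTCGCT
Frame +1: AGC GAC TAA TGG CCA TGC CAC ATT GAA TTT TCA TGA CTT TCT CCT GCG TGC TCG AAT GGG GCT GAA — no ATG→stop ORF.
Frame +2: GCG ACT AAT GGC CAT GCC ACA TTG AAT TTT CAT GAC TTT CTC CTG CGT GCT CGA ATG GGG CTG — no ATG→stop ORF.
Frame +3: CGA CTA ATG GCC ATG CCA CAT TGA ATT TTC ATG ACT TTC TCC TGC GTG CTC GAA TGG GGC TGA — ATG at 9, stop TGA at 24 → 18 nt; ATG at 15, stop TGA at 24 → 12 nt; ATG at 33, stop TGA at 63 → 33 nt.
Frame -1: TTC AGC CCC ATT CGA GCA CGC AGG AGA AAG TCA TGA AAA TTC AAT GTG GCA TGG CCA TTA GTC GCT — no ATG→stop ORF.
Frame -2: TCA GCC CCA TTC GAG CAC GCA GGA GAA AGT CAT GAA AAT TCA ATG TGG CAT GGC CAT TAG TCG — ATG at 44, stop TAG at 59 → 18 nt.
Frame -3: CAG CCC CAT TCG AGC ACG CAG GAG AAA GTC ATG AAA ATT CAA TGT GGC ATG GCC ATT AGT CGC — no ATG→stop ORF.
Forward-strand max 33 nt; reverse-strand max 18 nt. The forward strand has the longer ORF.

forward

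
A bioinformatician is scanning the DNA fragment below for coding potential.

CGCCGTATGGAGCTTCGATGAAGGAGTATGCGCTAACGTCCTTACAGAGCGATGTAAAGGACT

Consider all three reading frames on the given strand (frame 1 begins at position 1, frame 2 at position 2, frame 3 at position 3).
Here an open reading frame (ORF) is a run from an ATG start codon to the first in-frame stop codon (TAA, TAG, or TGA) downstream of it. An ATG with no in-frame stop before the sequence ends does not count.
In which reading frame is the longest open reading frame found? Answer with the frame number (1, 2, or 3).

Frame 1: CGC CGT ATG GAG CTT CGA TGA AGG AGT ATG CGC TAA CGT CCT TAC AGA GCG ATG TAA AGG ACT — ATG at 7, stop TGA at 19 → 15 nt; ATG at 28, stop TAA at 34 → 9 nt; ATG at 52, stop TAA at 55 → 6 nt.
Frame 2: GCC GTA TGG AGC TTC GAT GAA GGA GTA TGC GCT AAC GTC CTT ACA GAG CGA TGT AAA GGA — no ATG→stop ORF.
Frame 3: CCG TAT GGA GCT TCG ATG AAG GAG TAT GCG CTA ACG TCC TTA CAG AGC GAT GTA AAG GAC — no ATG→stop ORF.
Longest ORF is 15 nt in frame 1 (positions 7–21).

1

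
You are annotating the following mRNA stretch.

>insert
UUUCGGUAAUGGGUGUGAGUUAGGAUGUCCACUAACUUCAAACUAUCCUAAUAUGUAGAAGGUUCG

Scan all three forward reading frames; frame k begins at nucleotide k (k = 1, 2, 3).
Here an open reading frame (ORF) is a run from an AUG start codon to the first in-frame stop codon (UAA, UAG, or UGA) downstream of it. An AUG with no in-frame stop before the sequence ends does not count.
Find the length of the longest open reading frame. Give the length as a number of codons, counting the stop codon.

9

Frame 1: UUU CGG UAA UGG GUG UGA GUU AGG AUG UCC ACU AAC UUC AAA CUA UCC UAA UAU GUA GAA GGU UCG — AUG at 25, stop UAA at 49 → 27 nt.
Frame 2: UUC GGU AAU GGG UGU GAG UUA GGA UGU CCA CUA ACU UCA AAC UAU CCU AAU AUG UAG AAG GUU — AUG at 53, stop UAG at 56 → 6 nt.
Frame 3: UCG GUA AUG GGU GUG AGU UAG GAU GUC CAC UAA CUU CAA ACU AUC CUA AUA UGU AGA AGG UUC — AUG at 9, stop UAG at 21 → 15 nt.
Longest: frame 1, positions 25–51, 27 nt = 9 codons = 8 aa. → 9 codons.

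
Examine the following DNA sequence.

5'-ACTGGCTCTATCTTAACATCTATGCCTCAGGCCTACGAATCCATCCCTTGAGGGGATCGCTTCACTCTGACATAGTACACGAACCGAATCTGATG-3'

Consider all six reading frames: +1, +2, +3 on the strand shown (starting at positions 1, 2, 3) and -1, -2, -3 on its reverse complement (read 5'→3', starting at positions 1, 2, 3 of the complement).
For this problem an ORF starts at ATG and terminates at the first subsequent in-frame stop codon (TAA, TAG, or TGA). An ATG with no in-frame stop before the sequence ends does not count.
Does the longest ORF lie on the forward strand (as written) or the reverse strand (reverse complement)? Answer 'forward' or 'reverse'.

forward

Reverse complement (5'→3'): CATCAGATTCGGTTCGTGTACTATGTCAGAGTGAAGCGATCCCCTCAAGGGATGGATTCGTAGGCCTGAGGCATAGATGTTAAGATAGAGCCAGT
Frame +1: ACT GGC TCT ATC TTA ACA TCT ATG CCT CAG GCC TAC GAA TCC ATC CCT TGA GGG GAT CGC TTC ACT CTG ACA TAG TAC ACG AAC CGA ATC TGA — ATG at 22, stop TGA at 49 → 30 nt.
Frame +2: CTG GCT CTA TCT TAA CAT CTA TGC CTC AGG CCT ACG AAT CCA TCC CTT GAG GGG ATC GCT TCA CTC TGA CAT AGT ACA CGA ACC GAA TCT GAT — no ATG→stop ORF.
Frame +3: TGG CTC TAT CTT AAC ATC TAT GCC TCA GGC CTA CGA ATC CAT CCC TTG AGG GGA TCG CTT CAC TCT GAC ATA GTA CAC GAA CCG AAT CTG ATG — no ATG→stop ORF.
Frame -1: CAT CAG ATT CGG TTC GTG TAC TAT GTC AGA GTG AAG CGA TCC CCT CAA GGG ATG GAT TCG TAG GCC TGA GGC ATA GAT GTT AAG ATA GAG CCA — ATG at 52, stop TAG at 61 → 12 nt.
Frame -2: ATC AGA TTC GGT TCG TGT ACT ATG TCA GAG TGA AGC GAT CCC CTC AAG GGA TGG ATT CGT AGG CCT GAG GCA TAG ATG TTA AGA TAG AGC CAG — ATG at 23, stop TGA at 32 → 12 nt; ATG at 77, stop TAG at 86 → 12 nt.
Frame -3: TCA GAT TCG GTT CGT GTA CTA TGT CAG AGT GAA GCG ATC CCC TCA AGG GAT GGA TTC GTA GGC CTG AGG CAT AGA TGT TAA GAT AGA GCC AGT — no ATG→stop ORF.
Forward-strand max 30 nt; reverse-strand max 12 nt. The forward strand has the longer ORF.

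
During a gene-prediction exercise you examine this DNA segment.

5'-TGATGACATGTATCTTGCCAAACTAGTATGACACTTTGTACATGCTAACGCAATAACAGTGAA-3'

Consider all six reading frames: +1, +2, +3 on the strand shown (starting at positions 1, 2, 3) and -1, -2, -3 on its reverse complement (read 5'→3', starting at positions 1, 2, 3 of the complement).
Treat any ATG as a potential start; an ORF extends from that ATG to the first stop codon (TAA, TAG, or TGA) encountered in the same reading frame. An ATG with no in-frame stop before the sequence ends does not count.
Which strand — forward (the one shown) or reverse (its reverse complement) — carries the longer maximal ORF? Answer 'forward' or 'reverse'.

forward

Reverse complement (5'→3'): TTCACTGTTATTGCGTTAGCATGTACAAAGTGTCATACTAGTTTGGCAAGATACATGTCATCA
Frame +1: TGA TGA CAT GTA TCT TGC CAA ACT AGT ATG ACA CTT TGT ACA TGC TAA CGC AAT AAC AGT GAA — ATG at 28, stop TAA at 46 → 21 nt.
Frame +2: GAT GAC ATG TAT CTT GCC AAA CTA GTA TGA CAC TTT GTA CAT GCT AAC GCA ATA ACA GTG — ATG at 8, stop TGA at 29 → 24 nt.
Frame +3: ATG ACA TGT ATC TTG CCA AAC TAG TAT GAC ACT TTG TAC ATG CTA ACG CAA TAA CAG TGA — ATG at 3, stop TAG at 24 → 24 nt; ATG at 42, stop TAA at 54 → 15 nt.
Frame -1: TTC ACT GTT ATT GCG TTA GCA TGT ACA AAG TGT CAT ACT AGT TTG GCA AGA TAC ATG TCA TCA — no ATG→stop ORF.
Frame -2: TCA CTG TTA TTG CGT TAG CAT GTA CAA AGT GTC ATA CTA GTT TGG CAA GAT ACA TGT CAT — no ATG→stop ORF.
Frame -3: CAC TGT TAT TGC GTT AGC ATG TAC AAA GTG TCA TAC TAG TTT GGC AAG ATA CAT GTC ATC — ATG at 21, stop TAG at 39 → 21 nt.
Forward-strand max 24 nt; reverse-strand max 21 nt. The forward strand has the longer ORF.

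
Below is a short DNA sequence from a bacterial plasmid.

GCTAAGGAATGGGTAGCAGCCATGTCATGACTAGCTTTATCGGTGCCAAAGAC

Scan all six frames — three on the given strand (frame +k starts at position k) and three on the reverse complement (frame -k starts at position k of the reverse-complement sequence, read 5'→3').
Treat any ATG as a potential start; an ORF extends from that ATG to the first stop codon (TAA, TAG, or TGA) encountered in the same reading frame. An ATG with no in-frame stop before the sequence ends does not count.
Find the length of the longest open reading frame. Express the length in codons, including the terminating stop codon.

Reverse complement (5'→3'): GTCTTTGGCACCGATAAAGCTAGTCATGACATGGCTGCTACCCATTCCTTAGC
Frame +1: GCT AAG GAA TGG GTA GCA GCC ATG TCA TGA CTA GCT TTA TCG GTG CCA AAG — ATG at 22, stop TGA at 28 → 9 nt.
Frame +2: CTA AGG AAT GGG TAG CAG CCA TGT CAT GAC TAG CTT TAT CGG TGC CAA AGA — no ATG→stop ORF.
Frame +3: TAA GGA ATG GGT AGC AGC CAT GTC ATG ACT AGC TTT ATC GGT GCC AAA GAC — no ATG→stop ORF.
Frame -1: GTC TTT GGC ACC GAT AAA GCT AGT CAT GAC ATG GCT GCT ACC CAT TCC TTA — no ATG→stop ORF.
Frame -2: TCT TTG GCA CCG ATA AAG CTA GTC ATG ACA TGG CTG CTA CCC ATT CCT TAG — ATG at 26, stop TAG at 50 → 27 nt.
Frame -3: CTT TGG CAC CGA TAA AGC TAG TCA TGA CAT GGC TGC TAC CCA TTC CTT AGC — no ATG→stop ORF.
Longest: frame -2, positions 26–52, 27 nt = 9 codons = 8 aa. → 9 codons.

9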